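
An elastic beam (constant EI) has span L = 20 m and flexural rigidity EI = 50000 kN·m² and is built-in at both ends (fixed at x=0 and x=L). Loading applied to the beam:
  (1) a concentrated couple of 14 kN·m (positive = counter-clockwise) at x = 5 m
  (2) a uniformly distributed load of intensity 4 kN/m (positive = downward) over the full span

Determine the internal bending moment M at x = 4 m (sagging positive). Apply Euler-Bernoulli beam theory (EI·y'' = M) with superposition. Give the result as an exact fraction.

M(4) = 53/120 kN·m

Load 1 — applied couple M₀=14 kN·m at a=5 m (b=L-a=15):
  M_1 = R_Ax - M_A  [x≤a] with R_A=63/80, M_A=-21/8 = (63/80)·4 - (-21/8) = 231/40 kN·m
Load 2 — uniform load w=4 kN/m over full span:
  M_2 = wLx/2 - wL²/12 - wx²/2 = 4·20·4/2 - 4·20²/12 - 4·4²/2 = -16/3 kN·m
Superposition: M = Σ M_i = 53/120 kN·m ≈ 0.441667 kN·m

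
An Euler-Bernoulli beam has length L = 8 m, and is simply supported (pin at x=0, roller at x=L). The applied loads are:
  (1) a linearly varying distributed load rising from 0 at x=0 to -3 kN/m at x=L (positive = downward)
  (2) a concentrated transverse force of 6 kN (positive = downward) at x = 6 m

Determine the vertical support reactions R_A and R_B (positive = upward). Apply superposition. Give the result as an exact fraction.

Load 1 — triangular load w₀=-3 kN/m (0→w₀ over full span):
  R_A = w₀L/6 = (-3)·8/6 = -4 kN
  R_B = w₀L/3 = (-3)·8/3 = -8 kN
Load 2 — point force P=6 kN at a=6 m (b=L-a=2):
  R_A = Pb/L = 6·2/8 = 3/2 kN
  R_B = Pa/L = 6·6/8 = 9/2 kN
Superposition: R_A = -5/2 kN, R_B = -7/2 kN

R_A = -5/2 kN, R_B = -7/2 kN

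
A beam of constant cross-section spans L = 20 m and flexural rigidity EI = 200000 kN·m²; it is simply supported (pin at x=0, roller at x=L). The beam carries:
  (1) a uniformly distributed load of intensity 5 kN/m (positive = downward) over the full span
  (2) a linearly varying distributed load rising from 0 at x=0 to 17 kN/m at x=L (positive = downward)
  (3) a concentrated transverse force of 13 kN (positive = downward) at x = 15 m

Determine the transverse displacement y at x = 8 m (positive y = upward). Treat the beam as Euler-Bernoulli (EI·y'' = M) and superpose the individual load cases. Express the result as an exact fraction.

y(8) = -2086483/15000000 m

Load 1 — uniform load w=5 kN/m over full span:
  y_1 = -wx(L³-2Lx²+x³)/(24EI) = -5·8·(20³-2·20·8²+8³)/(24·200000) = -31/625 m
Load 2 — triangular load w₀=17 kN/m (0→w₀ over full span):
  y_2 = -w₀x(7L⁴-10L²x²+3x⁴)/(360LEI) = -17·8·(7·20⁴-10·20²·8²+3·8⁴)/(360·20·200000) = -19397/234375 m
Load 3 — point force P=13 kN at a=15 m (b=L-a=5):
  y_3 = -Pbx(L²-b²-x²)/(6LEI)  [x≤a] = -13·5·8·(20²-5²-8²)/(6·20·200000) = -4043/600000 m
Superposition: y = Σ y_i = -2086483/15000000 m ≈ -0.139099 m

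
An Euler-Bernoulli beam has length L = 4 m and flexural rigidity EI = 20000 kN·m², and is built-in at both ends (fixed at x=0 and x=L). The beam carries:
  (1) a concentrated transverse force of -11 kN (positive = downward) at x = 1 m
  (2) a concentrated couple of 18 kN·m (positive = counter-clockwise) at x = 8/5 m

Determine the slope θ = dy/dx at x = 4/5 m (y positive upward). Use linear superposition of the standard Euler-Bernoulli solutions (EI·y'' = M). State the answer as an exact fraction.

θ(4/5) = 2907/25000000 rad

Load 1 — point force P=-11 kN at a=1 m (b=L-a=3):
  θ_1 = -Pb²x(2aL-(3a+b)x)/(2L³EI)  [x≤a] = -(-11)·3²·(4/5)·(2·1·4-(3·1+3)·(4/5))/(2·4³·20000) = 99/1000000 rad
Load 2 — applied couple M₀=18 kN·m at a=8/5 m (b=L-a=12/5):
  θ_2 = (R_Ax²/2 - M_Ax)/EI  [x≤a] with R_A=162/25, M_A=54/25 = ((162/25)·(4/5)²/2 - (54/25)·(4/5))/20000 = 27/1562500 rad
Superposition: θ = Σ θ_i = 2907/25000000 rad ≈ 0.000116 rad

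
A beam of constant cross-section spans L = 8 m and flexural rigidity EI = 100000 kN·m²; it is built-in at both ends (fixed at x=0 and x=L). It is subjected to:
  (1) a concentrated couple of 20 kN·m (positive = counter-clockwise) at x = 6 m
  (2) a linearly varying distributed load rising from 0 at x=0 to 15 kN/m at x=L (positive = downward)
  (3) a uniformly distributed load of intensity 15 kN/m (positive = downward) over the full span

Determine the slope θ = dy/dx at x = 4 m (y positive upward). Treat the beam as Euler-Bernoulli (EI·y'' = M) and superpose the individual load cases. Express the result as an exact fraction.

θ(4) = -13/200000 rad

Load 1 — applied couple M₀=20 kN·m at a=6 m (b=L-a=2):
  θ_1 = (R_Ax²/2 - M_Ax)/EI  [x≤a] with R_A=45/16, M_A=25/4 = ((45/16)·4²/2 - (25/4)·4)/100000 = -1/40000 rad
Load 2 — triangular load w₀=15 kN/m (0→w₀ over full span):
  θ_2 = -w₀(2x(L-x)(L-2x)(x+2L)+x²(L-x)²)/(120LEI) = -15·(2·4·(8-4)·(8-2·4)·(4+2·8)+4²·(8-4)²)/(120·8·100000) = -1/25000 rad
Load 3 — uniform load w=15 kN/m over full span:
  θ_3 = -wx(L-x)(L-2x)/(12EI) = -15·4·(8-4)·(8-2·4)/(12·100000) = 0 rad
Superposition: θ = Σ θ_i = -13/200000 rad ≈ -0.000065 rad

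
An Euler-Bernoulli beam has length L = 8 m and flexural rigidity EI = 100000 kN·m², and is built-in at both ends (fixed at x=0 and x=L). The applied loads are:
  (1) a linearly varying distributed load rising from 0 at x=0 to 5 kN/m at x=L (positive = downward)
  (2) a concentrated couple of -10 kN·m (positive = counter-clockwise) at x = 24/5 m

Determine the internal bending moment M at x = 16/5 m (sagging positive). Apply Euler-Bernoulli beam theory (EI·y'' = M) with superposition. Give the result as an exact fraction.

M(16/5) = 64/25 kN·m

Load 1 — triangular load w₀=5 kN/m (0→w₀ over full span):
  M_1 = 3w₀Lx/20 - w₀L²/30 - w₀x³/(6L) = 3·5·8·(16/5)/20 - 5·8²/30 - 5·(16/5)³/(6·8) = 128/25 kN·m
Load 2 — applied couple M₀=-10 kN·m at a=24/5 m (b=L-a=16/5):
  M_2 = R_Ax - M_A  [x≤a] with R_A=-9/5, M_A=-16/5 = (-9/5)·(16/5) - (-16/5) = -64/25 kN·m
Superposition: M = Σ M_i = 64/25 kN·m ≈ 2.560000 kN·m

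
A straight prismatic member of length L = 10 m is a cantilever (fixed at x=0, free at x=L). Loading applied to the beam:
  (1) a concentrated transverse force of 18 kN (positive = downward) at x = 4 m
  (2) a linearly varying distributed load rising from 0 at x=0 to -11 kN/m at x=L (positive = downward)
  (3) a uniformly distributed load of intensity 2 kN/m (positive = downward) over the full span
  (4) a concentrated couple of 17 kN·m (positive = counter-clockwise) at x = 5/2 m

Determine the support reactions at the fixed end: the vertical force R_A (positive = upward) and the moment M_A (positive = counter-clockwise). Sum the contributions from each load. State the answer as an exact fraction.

Load 1 — point force P=18 kN at a=4 m (b=L-a=6):
  R_A = P = 18 kN
  M_A = Pa = 18·4 = 72 kN·m
Load 2 — triangular load w₀=-11 kN/m (0→w₀ over full span):
  R_A = w₀L/2 = (-11)·10/2 = -55 kN
  M_A = w₀L²/3 = (-11)·10²/3 = -1100/3 kN·m
Load 3 — uniform load w=2 kN/m over full span:
  R_A = wL = 2·10 = 20 kN
  M_A = wL²/2 = 2·10²/2 = 100 kN·m
Load 4 — applied couple M₀=17 kN·m at a=5/2 m (b=L-a=15/2):
  R_A = 0 kN
  M_A = -M₀ = -17 kN·m
Superposition: R_A = -17 kN, M_A = -635/3 kN·m

R_A = -17 kN, M_A = -635/3 kN·m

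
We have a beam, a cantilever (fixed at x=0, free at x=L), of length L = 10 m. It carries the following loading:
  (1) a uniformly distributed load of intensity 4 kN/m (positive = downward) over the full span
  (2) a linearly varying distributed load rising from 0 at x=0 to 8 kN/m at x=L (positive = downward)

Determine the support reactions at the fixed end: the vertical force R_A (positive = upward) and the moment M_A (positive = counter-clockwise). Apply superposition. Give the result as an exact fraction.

Load 1 — uniform load w=4 kN/m over full span:
  R_A = wL = 4·10 = 40 kN
  M_A = wL²/2 = 4·10²/2 = 200 kN·m
Load 2 — triangular load w₀=8 kN/m (0→w₀ over full span):
  R_A = w₀L/2 = 8·10/2 = 40 kN
  M_A = w₀L²/3 = 8·10²/3 = 800/3 kN·m
Superposition: R_A = 80 kN, M_A = 1400/3 kN·m

R_A = 80 kN, M_A = 1400/3 kN·m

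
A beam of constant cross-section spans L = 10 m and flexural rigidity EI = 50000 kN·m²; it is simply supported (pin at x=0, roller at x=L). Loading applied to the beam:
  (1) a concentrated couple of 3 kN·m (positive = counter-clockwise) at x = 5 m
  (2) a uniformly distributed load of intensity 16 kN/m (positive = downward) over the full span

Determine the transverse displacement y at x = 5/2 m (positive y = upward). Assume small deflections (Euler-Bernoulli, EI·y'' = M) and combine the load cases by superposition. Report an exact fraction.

y(5/2) = -1903/64000 m

Load 1 — applied couple M₀=3 kN·m at a=5 m (b=L-a=5):
  y_1 = (M₀x³/(6L)+C₁x)/EI  [x≤a] with C₁=M₀(3b²-L²)/(6L)=-5/4 = (3·(5/2)³/(6·10)+(-5/4)·(5/2))/50000 = -3/64000 m
Load 2 — uniform load w=16 kN/m over full span:
  y_2 = -wx(L³-2Lx²+x³)/(24EI) = -16·(5/2)·(10³-2·10·(5/2)²+(5/2)³)/(24·50000) = -19/640 m
Superposition: y = Σ y_i = -1903/64000 m ≈ -0.029734 m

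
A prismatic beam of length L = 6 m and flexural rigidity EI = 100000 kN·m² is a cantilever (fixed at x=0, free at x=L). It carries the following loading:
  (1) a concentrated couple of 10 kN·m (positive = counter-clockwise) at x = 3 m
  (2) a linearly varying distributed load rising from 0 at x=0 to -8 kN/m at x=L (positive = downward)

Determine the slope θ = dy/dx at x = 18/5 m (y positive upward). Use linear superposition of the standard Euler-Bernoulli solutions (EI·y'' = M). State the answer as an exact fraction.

Load 1 — applied couple M₀=10 kN·m at a=3 m (b=L-a=3):
  θ_1 = M₀a/EI  [x>a] = 10·3/100000 = 3/10000 rad
Load 2 — triangular load w₀=-8 kN/m (0→w₀ over full span):
  θ_2 = (w₀Lx²/4-w₀L²x/3-w₀x⁴/(24L))/EI = ((-8)·6·(18/5)²/4-(-8)·6²·(18/5)/3-(-8)·(18/5)⁴/(24·6))/100000 = 15579/7812500 rad
Superposition: θ = Σ θ_i = 71691/31250000 rad ≈ 0.002294 rad

θ(18/5) = 71691/31250000 rad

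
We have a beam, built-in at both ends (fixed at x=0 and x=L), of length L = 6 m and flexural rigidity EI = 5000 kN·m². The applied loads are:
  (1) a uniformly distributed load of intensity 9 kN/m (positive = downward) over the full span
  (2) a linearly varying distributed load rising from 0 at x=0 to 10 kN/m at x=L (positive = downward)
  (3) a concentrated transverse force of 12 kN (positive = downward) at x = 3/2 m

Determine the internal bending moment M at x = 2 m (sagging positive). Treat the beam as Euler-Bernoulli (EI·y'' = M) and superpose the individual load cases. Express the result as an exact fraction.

Load 1 — uniform load w=9 kN/m over full span:
  M_1 = wLx/2 - wL²/12 - wx²/2 = 9·6·2/2 - 9·6²/12 - 9·2²/2 = 9 kN·m
Load 2 — triangular load w₀=10 kN/m (0→w₀ over full span):
  M_2 = 3w₀Lx/20 - w₀L²/30 - w₀x³/(6L) = 3·10·6·2/20 - 10·6²/30 - 10·2³/(6·6) = 34/9 kN·m
Load 3 — point force P=12 kN at a=3/2 m (b=L-a=9/2):
  M_3 = Pa²(a+3b)(L-x)/L³ - Pa²b/L²  [x>a] = 12·(3/2)²·((3/2)+3·(9/2))·(6-2)/6³ - 12·(3/2)²·(9/2)/6² = 33/8 kN·m
Superposition: M = Σ M_i = 1217/72 kN·m ≈ 16.902778 kN·m

M(2) = 1217/72 kN·m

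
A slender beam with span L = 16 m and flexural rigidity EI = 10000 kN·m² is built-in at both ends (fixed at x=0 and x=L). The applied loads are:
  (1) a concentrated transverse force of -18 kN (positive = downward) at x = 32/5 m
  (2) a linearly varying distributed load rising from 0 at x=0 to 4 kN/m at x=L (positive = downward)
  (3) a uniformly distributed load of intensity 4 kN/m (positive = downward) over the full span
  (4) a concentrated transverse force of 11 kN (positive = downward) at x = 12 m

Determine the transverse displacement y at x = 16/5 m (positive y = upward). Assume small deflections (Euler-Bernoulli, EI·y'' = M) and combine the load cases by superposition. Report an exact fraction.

y(16/5) = -840442/29296875 m

Load 1 — point force P=-18 kN at a=32/5 m (b=L-a=48/5):
  y_1 = -Pb²x²(3aL-(3a+b)x)/(6L³EI)  [x≤a] = -(-18)·(48/5)²·(16/5)²·(3·(32/5)·16-(3·(32/5)+(48/5))·(16/5))/(6·16³·10000) = 145152/9765625 m
Load 2 — triangular load w₀=4 kN/m (0→w₀ over full span):
  y_2 = -w₀x²(L-x)²(x+2L)/(120LEI) = -4·(16/5)²·(16-(16/5))²·((16/5)+2·16)/(120·16·10000) = -360448/29296875 m
Load 3 — uniform load w=4 kN/m over full span:
  y_3 = -wx²(L-x)²/(24EI) = -4·(16/5)²·(16-(16/5))²/(24·10000) = -32768/1171875 m
Load 4 — point force P=11 kN at a=12 m (b=L-a=4):
  y_4 = -Pb²x²(3aL-(3a+b)x)/(6L³EI)  [x≤a] = -11·4²·(16/5)²·(3·12·16-(3·12+4)·(16/5))/(6·16³·10000) = -154/46875 m
Superposition: y = Σ y_i = -840442/29296875 m ≈ -0.028687 m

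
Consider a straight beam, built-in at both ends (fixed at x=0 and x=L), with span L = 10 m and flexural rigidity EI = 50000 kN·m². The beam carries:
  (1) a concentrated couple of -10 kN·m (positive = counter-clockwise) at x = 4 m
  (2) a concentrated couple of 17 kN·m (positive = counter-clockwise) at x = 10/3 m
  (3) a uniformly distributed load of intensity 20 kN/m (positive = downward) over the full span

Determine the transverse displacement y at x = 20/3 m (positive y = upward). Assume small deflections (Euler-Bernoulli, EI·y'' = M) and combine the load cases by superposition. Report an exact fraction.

Load 1 — applied couple M₀=-10 kN·m at a=4 m (b=L-a=6):
  y_1 = (R_Ax³/6 - M_Ax²/2 - M₀(x-a)²/2)/EI  [x>a] with R_A=-36/25, M_A=-6/5 = ((-36/25)·(20/3)³/6 - (-6/5)·(20/3)²/2 - (-10)·((20/3)-4)²/2)/50000 = -1/5625 m
Load 2 — applied couple M₀=17 kN·m at a=10/3 m (b=L-a=20/3):
  y_2 = (R_Ax³/6 - M_Ax²/2 - M₀(x-a)²/2)/EI  [x>a] with R_A=34/15, M_A=0 = ((34/15)·(20/3)³/6 - 0·(20/3)²/2 - 17·((20/3)-(10/3))²/2)/50000 = 17/48600 m
Load 3 — uniform load w=20 kN/m over full span:
  y_3 = -wx²(L-x)²/(24EI) = -20·(20/3)²·(10-(20/3))²/(24·50000) = -2/243 m
Superposition: y = Σ y_i = -9791/1215000 m ≈ -0.008058 m

y(20/3) = -9791/1215000 m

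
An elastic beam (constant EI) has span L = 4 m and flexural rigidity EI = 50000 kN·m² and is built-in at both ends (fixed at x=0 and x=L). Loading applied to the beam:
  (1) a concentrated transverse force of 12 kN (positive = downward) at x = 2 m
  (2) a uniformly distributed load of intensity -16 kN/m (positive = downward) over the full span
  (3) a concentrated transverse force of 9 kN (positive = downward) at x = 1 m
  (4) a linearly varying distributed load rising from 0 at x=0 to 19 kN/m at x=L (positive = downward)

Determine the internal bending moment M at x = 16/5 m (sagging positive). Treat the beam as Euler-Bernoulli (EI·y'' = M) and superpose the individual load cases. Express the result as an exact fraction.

M(16/5) = -3023/6000 kN·m

Load 1 — point force P=12 kN at a=2 m (b=L-a=2):
  M_1 = Pa²(a+3b)(L-x)/L³ - Pa²b/L²  [x>a] = 12·2²·(2+3·2)·(4-(16/5))/4³ - 12·2²·2/4² = -6/5 kN·m
Load 2 — uniform load w=-16 kN/m over full span:
  M_2 = wLx/2 - wL²/12 - wx²/2 = (-16)·4·(16/5)/2 - (-16)·4²/12 - (-16)·(16/5)²/2 = 64/75 kN·m
Load 3 — point force P=9 kN at a=1 m (b=L-a=3):
  M_3 = Pa²(a+3b)(L-x)/L³ - Pa²b/L²  [x>a] = 9·1²·(1+3·3)·(4-(16/5))/4³ - 9·1²·3/4² = -9/16 kN·m
Load 4 — triangular load w₀=19 kN/m (0→w₀ over full span):
  M_4 = 3w₀Lx/20 - w₀L²/30 - w₀x³/(6L) = 3·19·4·(16/5)/20 - 19·4²/30 - 19·(16/5)³/(6·4) = 152/375 kN·m
Superposition: M = Σ M_i = -3023/6000 kN·m ≈ -0.503833 kN·m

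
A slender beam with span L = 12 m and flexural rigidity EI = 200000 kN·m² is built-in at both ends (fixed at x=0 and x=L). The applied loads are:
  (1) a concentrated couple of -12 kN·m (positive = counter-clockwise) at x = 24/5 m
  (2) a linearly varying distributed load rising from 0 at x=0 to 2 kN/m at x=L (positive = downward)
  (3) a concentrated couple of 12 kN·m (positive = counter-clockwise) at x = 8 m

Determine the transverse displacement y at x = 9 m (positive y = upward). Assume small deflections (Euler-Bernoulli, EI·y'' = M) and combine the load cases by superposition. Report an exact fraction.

Load 1 — applied couple M₀=-12 kN·m at a=24/5 m (b=L-a=36/5):
  y_1 = (R_Ax³/6 - M_Ax²/2 - M₀(x-a)²/2)/EI  [x>a] with R_A=-36/25, M_A=-36/25 = ((-36/25)·9³/6 - (-36/25)·9²/2 - (-12)·(9-(24/5))²/2)/200000 = -27/500000 m
Load 2 — triangular load w₀=2 kN/m (0→w₀ over full span):
  y_2 = -w₀x²(L-x)²(x+2L)/(120LEI) = -2·9²·(12-9)²·(9+2·12)/(120·12·200000) = -2673/16000000 m
Load 3 — applied couple M₀=12 kN·m at a=8 m (b=L-a=4):
  y_3 = (R_Ax³/6 - M_Ax²/2 - M₀(x-a)²/2)/EI  [x>a] with R_A=4/3, M_A=4 = ((4/3)·9³/6 - 4·9²/2 - 12·(9-8)²/2)/200000 = -3/100000 m
Superposition: y = Σ y_i = -4017/16000000 m ≈ -0.000251 m

y(9) = -4017/16000000 m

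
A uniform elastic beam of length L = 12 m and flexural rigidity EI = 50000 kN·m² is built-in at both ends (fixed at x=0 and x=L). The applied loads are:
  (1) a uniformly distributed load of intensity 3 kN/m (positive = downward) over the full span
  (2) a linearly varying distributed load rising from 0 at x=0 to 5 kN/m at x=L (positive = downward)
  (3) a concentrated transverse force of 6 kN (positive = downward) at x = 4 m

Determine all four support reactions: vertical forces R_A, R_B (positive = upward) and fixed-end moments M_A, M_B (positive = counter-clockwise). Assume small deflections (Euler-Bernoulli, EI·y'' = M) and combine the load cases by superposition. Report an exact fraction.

R_A = 283/9 kN, M_A = 212/3 kN·m, R_B = 365/9 kN, M_B = -232/3 kN·m

Load 1 — uniform load w=3 kN/m over full span:
  R_A = wL/2 = 3·12/2 = 18 kN
  M_A = wL²/12 = 3·12²/12 = 36 kN·m
  R_B = wL/2 = 3·12/2 = 18 kN
  M_B = -wL²/12 = -3·12²/12 = -36 kN·m
Load 2 — triangular load w₀=5 kN/m (0→w₀ over full span):
  R_A = 3w₀L/20 = 3·5·12/20 = 9 kN
  M_A = w₀L²/30 = 5·12²/30 = 24 kN·m
  R_B = 7w₀L/20 = 7·5·12/20 = 21 kN
  M_B = -w₀L²/20 = -5·12²/20 = -36 kN·m
Load 3 — point force P=6 kN at a=4 m (b=L-a=8):
  R_A = Pb²(3a+b)/L³ = 6·8²·(3·4+8)/12³ = 40/9 kN
  M_A = Pab²/L² = 6·4·8²/12² = 32/3 kN·m
  R_B = Pa²(a+3b)/L³ = 6·4²·(4+3·8)/12³ = 14/9 kN
  M_B = -Pa²b/L² = -6·4²·8/12² = -16/3 kN·m
Superposition: R_A = 283/9 kN, M_A = 212/3 kN·m, R_B = 365/9 kN, M_B = -232/3 kN·m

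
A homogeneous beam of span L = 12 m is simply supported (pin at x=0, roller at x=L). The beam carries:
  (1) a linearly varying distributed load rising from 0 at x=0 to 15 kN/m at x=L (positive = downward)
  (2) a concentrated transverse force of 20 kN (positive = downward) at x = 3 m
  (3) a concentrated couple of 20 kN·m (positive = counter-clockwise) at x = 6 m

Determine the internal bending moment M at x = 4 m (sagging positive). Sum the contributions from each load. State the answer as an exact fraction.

Load 1 — triangular load w₀=15 kN/m (0→w₀ over full span):
  M_1 = w₀Lx/6 - w₀x³/(6L) = 15·12·4/6 - 15·4³/(6·12) = 320/3 kN·m
Load 2 — point force P=20 kN at a=3 m (b=L-a=9):
  M_2 = Pa(L-x)/L  [x>a] = 20·3·(12-4)/12 = 40 kN·m
Load 3 — applied couple M₀=20 kN·m at a=6 m (b=L-a=6):
  M_3 = M₀x/L  [x≤a] = 20·4/12 = 20/3 kN·m
Superposition: M = Σ M_i = 460/3 kN·m ≈ 153.333333 kN·m

M(4) = 460/3 kN·m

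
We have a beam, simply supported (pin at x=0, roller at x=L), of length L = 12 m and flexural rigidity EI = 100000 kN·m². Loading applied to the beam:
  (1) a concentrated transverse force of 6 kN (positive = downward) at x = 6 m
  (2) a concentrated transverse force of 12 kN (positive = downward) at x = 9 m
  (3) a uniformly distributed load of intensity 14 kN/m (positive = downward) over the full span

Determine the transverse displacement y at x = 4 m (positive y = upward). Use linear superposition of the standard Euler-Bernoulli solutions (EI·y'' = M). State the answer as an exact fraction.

y(4) = -5561/150000 m

Load 1 — point force P=6 kN at a=6 m (b=L-a=6):
  y_1 = -Pbx(L²-b²-x²)/(6LEI)  [x≤a] = -6·6·4·(12²-6²-4²)/(6·12·100000) = -23/12500 m
Load 2 — point force P=12 kN at a=9 m (b=L-a=3):
  y_2 = -Pbx(L²-b²-x²)/(6LEI)  [x≤a] = -12·3·4·(12²-3²-4²)/(6·12·100000) = -119/50000 m
Load 3 — uniform load w=14 kN/m over full span:
  y_3 = -wx(L³-2Lx²+x³)/(24EI) = -14·4·(12³-2·12·4²+4³)/(24·100000) = -308/9375 m
Superposition: y = Σ y_i = -5561/150000 m ≈ -0.037073 m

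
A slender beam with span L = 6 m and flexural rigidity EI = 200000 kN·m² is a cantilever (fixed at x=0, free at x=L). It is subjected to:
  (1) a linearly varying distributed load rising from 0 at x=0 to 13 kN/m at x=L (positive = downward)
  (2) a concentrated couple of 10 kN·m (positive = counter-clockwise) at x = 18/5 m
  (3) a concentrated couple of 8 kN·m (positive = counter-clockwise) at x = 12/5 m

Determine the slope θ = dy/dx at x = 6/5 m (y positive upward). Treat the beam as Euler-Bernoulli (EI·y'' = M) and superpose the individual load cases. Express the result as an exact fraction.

θ(6/5) = -86067/125000000 rad

Load 1 — triangular load w₀=13 kN/m (0→w₀ over full span):
  θ_1 = (w₀Lx²/4-w₀L²x/3-w₀x⁴/(24L))/EI = (13·6·(6/5)²/4-13·6²·(6/5)/3-13·(6/5)⁴/(24·6))/200000 = -99567/125000000 rad
Load 2 — applied couple M₀=10 kN·m at a=18/5 m (b=L-a=12/5):
  θ_2 = M₀x/EI  [x≤a] = 10·(6/5)/200000 = 3/50000 rad
Load 3 — applied couple M₀=8 kN·m at a=12/5 m (b=L-a=18/5):
  θ_3 = M₀x/EI  [x≤a] = 8·(6/5)/200000 = 3/62500 rad
Superposition: θ = Σ θ_i = -86067/125000000 rad ≈ -0.000689 rad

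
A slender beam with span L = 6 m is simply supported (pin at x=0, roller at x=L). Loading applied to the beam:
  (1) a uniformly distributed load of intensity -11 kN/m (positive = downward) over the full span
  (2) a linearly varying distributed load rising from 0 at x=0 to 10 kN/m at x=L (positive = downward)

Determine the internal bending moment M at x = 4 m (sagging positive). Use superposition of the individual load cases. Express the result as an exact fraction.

M(4) = -196/9 kN·m

Load 1 — uniform load w=-11 kN/m over full span:
  M_1 = wx(L-x)/2 = (-11)·4·(6-4)/2 = -44 kN·m
Load 2 — triangular load w₀=10 kN/m (0→w₀ over full span):
  M_2 = w₀Lx/6 - w₀x³/(6L) = 10·6·4/6 - 10·4³/(6·6) = 200/9 kN·m
Superposition: M = Σ M_i = -196/9 kN·m ≈ -21.777778 kN·m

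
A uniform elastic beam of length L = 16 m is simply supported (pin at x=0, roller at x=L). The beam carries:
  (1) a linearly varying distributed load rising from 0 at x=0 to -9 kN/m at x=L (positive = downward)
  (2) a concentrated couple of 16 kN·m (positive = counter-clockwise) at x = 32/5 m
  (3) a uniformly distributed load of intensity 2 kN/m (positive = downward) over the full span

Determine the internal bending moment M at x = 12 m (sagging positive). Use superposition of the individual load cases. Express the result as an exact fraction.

Load 1 — triangular load w₀=-9 kN/m (0→w₀ over full span):
  M_1 = w₀Lx/6 - w₀x³/(6L) = (-9)·16·12/6 - (-9)·12³/(6·16) = -126 kN·m
Load 2 — applied couple M₀=16 kN·m at a=32/5 m (b=L-a=48/5):
  M_2 = M₀x/L - M₀  [x>a] = 16·12/16 - 16 = -4 kN·m
Load 3 — uniform load w=2 kN/m over full span:
  M_3 = wx(L-x)/2 = 2·12·(16-12)/2 = 48 kN·m
Superposition: M = Σ M_i = -82 kN·m ≈ -82.000000 kN·m

M(12) = -82 kN·m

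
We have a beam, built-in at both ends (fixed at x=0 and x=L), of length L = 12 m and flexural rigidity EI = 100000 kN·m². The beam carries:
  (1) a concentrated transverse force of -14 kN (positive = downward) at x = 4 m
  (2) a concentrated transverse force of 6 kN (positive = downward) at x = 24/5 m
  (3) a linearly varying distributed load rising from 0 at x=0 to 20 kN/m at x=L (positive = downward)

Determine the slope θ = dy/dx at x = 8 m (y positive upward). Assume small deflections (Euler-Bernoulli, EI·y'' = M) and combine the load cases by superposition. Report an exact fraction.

θ(8) = 18893/21093750 rad

Load 1 — point force P=-14 kN at a=4 m (b=L-a=8):
  θ_1 = Pa²(L-x)(2bL-(3b+a)(L-x))/(2L³EI)  [x>a] = (-14)·4²·(12-8)·(2·8·12-(3·8+4)·(12-8))/(2·12³·100000) = -7/33750 rad
Load 2 — point force P=6 kN at a=24/5 m (b=L-a=36/5):
  θ_2 = Pa²(L-x)(2bL-(3b+a)(L-x))/(2L³EI)  [x>a] = 6·(24/5)²·(12-8)·(2·(36/5)·12-(3·(36/5)+(24/5))·(12-8))/(2·12³·100000) = 42/390625 rad
Load 3 — triangular load w₀=20 kN/m (0→w₀ over full span):
  θ_3 = -w₀(2x(L-x)(L-2x)(x+2L)+x²(L-x)²)/(120LEI) = -20·(2·8·(12-8)·(12-2·8)·(8+2·12)+8²·(12-8)²)/(120·12·100000) = 28/28125 rad
Superposition: θ = Σ θ_i = 18893/21093750 rad ≈ 0.000896 rad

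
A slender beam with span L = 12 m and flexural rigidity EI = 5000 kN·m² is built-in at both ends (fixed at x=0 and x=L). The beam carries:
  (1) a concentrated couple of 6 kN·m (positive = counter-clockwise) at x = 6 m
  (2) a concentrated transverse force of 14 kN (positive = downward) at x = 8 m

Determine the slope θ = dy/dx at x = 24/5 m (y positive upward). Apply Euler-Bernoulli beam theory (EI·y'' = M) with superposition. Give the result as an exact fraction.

θ(24/5) = -103/31250 rad

Load 1 — applied couple M₀=6 kN·m at a=6 m (b=L-a=6):
  θ_1 = (R_Ax²/2 - M_Ax)/EI  [x≤a] with R_A=3/4, M_A=3/2 = ((3/4)·(24/5)²/2 - (3/2)·(24/5))/5000 = 9/31250 rad
Load 2 — point force P=14 kN at a=8 m (b=L-a=4):
  θ_2 = -Pb²x(2aL-(3a+b)x)/(2L³EI)  [x≤a] = -14·4²·(24/5)·(2·8·12-(3·8+4)·(24/5))/(2·12³·5000) = -56/15625 rad
Superposition: θ = Σ θ_i = -103/31250 rad ≈ -0.003296 rad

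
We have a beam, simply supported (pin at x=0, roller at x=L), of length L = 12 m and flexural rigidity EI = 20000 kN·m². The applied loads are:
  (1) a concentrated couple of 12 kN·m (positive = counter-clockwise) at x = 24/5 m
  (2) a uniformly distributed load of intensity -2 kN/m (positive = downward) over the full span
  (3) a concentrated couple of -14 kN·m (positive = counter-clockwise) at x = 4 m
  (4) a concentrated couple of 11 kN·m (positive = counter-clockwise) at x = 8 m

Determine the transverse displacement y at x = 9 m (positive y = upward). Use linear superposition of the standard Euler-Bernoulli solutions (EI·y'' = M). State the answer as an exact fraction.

y(9) = 68163/4000000 m

Load 1 — applied couple M₀=12 kN·m at a=24/5 m (b=L-a=36/5):
  y_1 = (M₀x³/(6L)-M₀(x-a)²/2+C₁x)/EI  [x>a] with C₁=M₀(3b²-L²)/(6L)=48/25 = (12·9³/(6·12)-12·(9-(24/5))²/2+(48/25)·9)/20000 = 1647/1000000 m
Load 2 — uniform load w=-2 kN/m over full span:
  y_2 = -wx(L³-2Lx²+x³)/(24EI) = -(-2)·9·(12³-2·12·9²+9³)/(24·20000) = 1539/80000 m
Load 3 — applied couple M₀=-14 kN·m at a=4 m (b=L-a=8):
  y_3 = (M₀x³/(6L)-M₀(x-a)²/2+C₁x)/EI  [x>a] with C₁=M₀(3b²-L²)/(6L)=-28/3 = ((-14)·9³/(6·12)-(-14)·(9-4)²/2+(-28/3)·9)/20000 = -203/80000 m
Load 4 — applied couple M₀=11 kN·m at a=8 m (b=L-a=4):
  y_4 = (M₀x³/(6L)-M₀(x-a)²/2+C₁x)/EI  [x>a] with C₁=M₀(3b²-L²)/(6L)=-44/3 = (11·9³/(6·12)-11·(9-8)²/2+(-44/3)·9)/20000 = -209/160000 m
Superposition: y = Σ y_i = 68163/4000000 m ≈ 0.017041 m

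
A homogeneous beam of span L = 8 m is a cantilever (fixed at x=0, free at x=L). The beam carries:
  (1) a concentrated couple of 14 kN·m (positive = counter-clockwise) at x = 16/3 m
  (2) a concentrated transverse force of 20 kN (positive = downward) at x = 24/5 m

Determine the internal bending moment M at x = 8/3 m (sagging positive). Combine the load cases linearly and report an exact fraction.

Load 1 — applied couple M₀=14 kN·m at a=16/3 m (b=L-a=8/3):
  M_1 = M₀  [x≤a] = 14 = 14 kN·m
Load 2 — point force P=20 kN at a=24/5 m (b=L-a=16/5):
  M_2 = -P(a-x)  [x≤a] = -20·((24/5)-(8/3)) = -128/3 kN·m
Superposition: M = Σ M_i = -86/3 kN·m ≈ -28.666667 kN·m

M(8/3) = -86/3 kN·m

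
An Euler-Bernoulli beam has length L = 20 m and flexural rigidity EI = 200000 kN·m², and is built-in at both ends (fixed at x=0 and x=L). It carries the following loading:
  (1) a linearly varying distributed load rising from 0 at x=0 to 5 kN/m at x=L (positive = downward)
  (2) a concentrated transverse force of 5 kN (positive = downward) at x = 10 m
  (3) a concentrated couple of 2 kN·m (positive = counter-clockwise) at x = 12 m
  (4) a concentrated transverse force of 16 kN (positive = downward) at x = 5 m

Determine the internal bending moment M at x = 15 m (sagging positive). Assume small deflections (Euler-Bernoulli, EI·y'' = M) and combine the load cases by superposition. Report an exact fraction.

M(15) = 8837/600 kN·m

Load 1 — triangular load w₀=5 kN/m (0→w₀ over full span):
  M_1 = 3w₀Lx/20 - w₀L²/30 - w₀x³/(6L) = 3·5·20·15/20 - 5·20²/30 - 5·15³/(6·20) = 425/24 kN·m
Load 2 — point force P=5 kN at a=10 m (b=L-a=10):
  M_2 = Pa²(a+3b)(L-x)/L³ - Pa²b/L²  [x>a] = 5·10²·(10+3·10)·(20-15)/20³ - 5·10²·10/20² = 0 kN·m
Load 3 — applied couple M₀=2 kN·m at a=12 m (b=L-a=8):
  M_3 = R_Ax - M_A - M₀  [x>a] with R_A=18/125, M_A=16/25 = (18/125)·15 - (16/25) - 2 = -12/25 kN·m
Load 4 — point force P=16 kN at a=5 m (b=L-a=15):
  M_4 = Pa²(a+3b)(L-x)/L³ - Pa²b/L²  [x>a] = 16·5²·(5+3·15)·(20-15)/20³ - 16·5²·15/20² = -5/2 kN·m
Superposition: M = Σ M_i = 8837/600 kN·m ≈ 14.728333 kN·m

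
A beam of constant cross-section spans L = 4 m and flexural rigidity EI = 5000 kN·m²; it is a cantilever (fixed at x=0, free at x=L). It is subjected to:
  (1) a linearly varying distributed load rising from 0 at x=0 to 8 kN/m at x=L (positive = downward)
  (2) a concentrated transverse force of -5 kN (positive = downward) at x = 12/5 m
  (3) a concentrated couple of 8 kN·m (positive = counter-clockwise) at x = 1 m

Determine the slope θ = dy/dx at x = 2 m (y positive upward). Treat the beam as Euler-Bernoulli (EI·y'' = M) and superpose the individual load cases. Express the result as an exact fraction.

Load 1 — triangular load w₀=8 kN/m (0→w₀ over full span):
  θ_1 = (w₀Lx²/4-w₀L²x/3-w₀x⁴/(24L))/EI = (8·4·2²/4-8·4²·2/3-8·2⁴/(24·4))/5000 = -41/3750 rad
Load 2 — point force P=-5 kN at a=12/5 m (b=L-a=8/5):
  θ_2 = -Px(2a-x)/(2EI)  [x≤a] = -(-5)·2·(2·(12/5)-2)/(2·5000) = 7/2500 rad
Load 3 — applied couple M₀=8 kN·m at a=1 m (b=L-a=3):
  θ_3 = M₀a/EI  [x>a] = 8·1/5000 = 1/625 rad
Superposition: θ = Σ θ_i = -49/7500 rad ≈ -0.006533 rad

θ(2) = -49/7500 rad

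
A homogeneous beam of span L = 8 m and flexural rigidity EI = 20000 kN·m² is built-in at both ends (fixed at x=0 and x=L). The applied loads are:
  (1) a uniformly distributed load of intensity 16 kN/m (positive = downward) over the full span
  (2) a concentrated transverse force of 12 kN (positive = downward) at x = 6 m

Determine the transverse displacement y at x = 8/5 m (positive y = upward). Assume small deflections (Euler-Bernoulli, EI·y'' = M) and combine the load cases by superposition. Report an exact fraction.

y(8/5) = -8717/2343750 m

Load 1 — uniform load w=16 kN/m over full span:
  y_1 = -wx²(L-x)²/(24EI) = -16·(8/5)²·(8-(8/5))²/(24·20000) = -4096/1171875 m
Load 2 — point force P=12 kN at a=6 m (b=L-a=2):
  y_2 = -Pb²x²(3aL-(3a+b)x)/(6L³EI)  [x≤a] = -12·2²·(8/5)²·(3·6·8-(3·6+2)·(8/5))/(6·8³·20000) = -7/31250 m
Superposition: y = Σ y_i = -8717/2343750 m ≈ -0.003719 m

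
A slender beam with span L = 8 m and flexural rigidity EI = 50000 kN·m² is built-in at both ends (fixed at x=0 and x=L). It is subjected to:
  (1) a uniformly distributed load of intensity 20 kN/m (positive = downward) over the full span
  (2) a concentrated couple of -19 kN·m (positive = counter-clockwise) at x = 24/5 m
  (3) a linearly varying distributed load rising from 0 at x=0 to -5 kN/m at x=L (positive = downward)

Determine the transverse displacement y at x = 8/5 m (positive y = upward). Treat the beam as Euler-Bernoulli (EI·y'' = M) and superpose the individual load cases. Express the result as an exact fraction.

Load 1 — uniform load w=20 kN/m over full span:
  y_1 = -wx²(L-x)²/(24EI) = -20·(8/5)²·(8-(8/5))²/(24·50000) = -2048/1171875 m
Load 2 — applied couple M₀=-19 kN·m at a=24/5 m (b=L-a=16/5):
  y_2 = (R_Ax³/6 - M_Ax²/2)/EI  [x≤a] with R_A=-171/50, M_A=-152/25 = ((-171/50)·(8/5)³/6 - (-152/25)·(8/5)²/2)/50000 = 1064/9765625 m
Load 3 — triangular load w₀=-5 kN/m (0→w₀ over full span):
  y_3 = -w₀x²(L-x)²(x+2L)/(120LEI) = -(-5)·(8/5)²·(8-(8/5))²·((8/5)+2·8)/(120·8·50000) = 5632/29296875 m
Superposition: y = Σ y_i = -42376/29296875 m ≈ -0.001446 m

y(8/5) = -42376/29296875 m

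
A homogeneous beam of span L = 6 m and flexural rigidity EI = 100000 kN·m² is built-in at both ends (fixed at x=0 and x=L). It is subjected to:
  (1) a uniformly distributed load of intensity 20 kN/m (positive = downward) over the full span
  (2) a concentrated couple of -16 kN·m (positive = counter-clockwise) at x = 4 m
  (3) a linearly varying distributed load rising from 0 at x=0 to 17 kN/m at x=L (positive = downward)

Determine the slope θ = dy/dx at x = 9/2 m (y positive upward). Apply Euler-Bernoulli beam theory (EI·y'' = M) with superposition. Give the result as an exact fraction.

Load 1 — uniform load w=20 kN/m over full span:
  θ_1 = -wx(L-x)(L-2x)/(12EI) = -20·(9/2)·(6-(9/2))·(6-2·(9/2))/(12·100000) = 27/80000 rad
Load 2 — applied couple M₀=-16 kN·m at a=4 m (b=L-a=2):
  θ_2 = (R_Ax²/2 - M_Ax - M₀(x-a))/EI  [x>a] with R_A=-32/9, M_A=-16/3 = ((-32/9)·(9/2)²/2 - (-16/3)·(9/2) - (-16)·((9/2)-4))/100000 = -1/25000 rad
Load 3 — triangular load w₀=17 kN/m (0→w₀ over full span):
  θ_3 = -w₀(2x(L-x)(L-2x)(x+2L)+x²(L-x)²)/(120LEI) = -17·(2·(9/2)·(6-(9/2))·(6-2·(9/2))·((9/2)+2·6)+(9/2)²·(6-(9/2))²)/(120·6·100000) = 18819/128000000 rad
Superposition: θ = Σ θ_i = 56899/128000000 rad ≈ 0.000445 rad

θ(9/2) = 56899/128000000 rad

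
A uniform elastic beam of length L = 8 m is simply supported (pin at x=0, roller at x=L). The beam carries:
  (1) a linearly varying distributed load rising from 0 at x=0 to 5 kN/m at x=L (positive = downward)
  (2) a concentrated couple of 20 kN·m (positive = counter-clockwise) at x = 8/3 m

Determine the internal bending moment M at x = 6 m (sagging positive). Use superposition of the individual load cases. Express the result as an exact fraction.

Load 1 — triangular load w₀=5 kN/m (0→w₀ over full span):
  M_1 = w₀Lx/6 - w₀x³/(6L) = 5·8·6/6 - 5·6³/(6·8) = 35/2 kN·m
Load 2 — applied couple M₀=20 kN·m at a=8/3 m (b=L-a=16/3):
  M_2 = M₀x/L - M₀  [x>a] = 20·6/8 - 20 = -5 kN·m
Superposition: M = Σ M_i = 25/2 kN·m ≈ 12.500000 kN·m

M(6) = 25/2 kN·m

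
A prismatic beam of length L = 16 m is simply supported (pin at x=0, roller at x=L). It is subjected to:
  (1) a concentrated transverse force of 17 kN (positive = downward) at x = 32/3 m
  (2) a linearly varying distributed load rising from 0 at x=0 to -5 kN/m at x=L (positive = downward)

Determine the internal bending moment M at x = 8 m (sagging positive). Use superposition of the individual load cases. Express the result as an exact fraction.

Load 1 — point force P=17 kN at a=32/3 m (b=L-a=16/3):
  M_1 = Pbx/L  [x≤a] = 17·(16/3)·8/16 = 136/3 kN·m
Load 2 — triangular load w₀=-5 kN/m (0→w₀ over full span):
  M_2 = w₀Lx/6 - w₀x³/(6L) = (-5)·16·8/6 - (-5)·8³/(6·16) = -80 kN·m
Superposition: M = Σ M_i = -104/3 kN·m ≈ -34.666667 kN·m

M(8) = -104/3 kN·m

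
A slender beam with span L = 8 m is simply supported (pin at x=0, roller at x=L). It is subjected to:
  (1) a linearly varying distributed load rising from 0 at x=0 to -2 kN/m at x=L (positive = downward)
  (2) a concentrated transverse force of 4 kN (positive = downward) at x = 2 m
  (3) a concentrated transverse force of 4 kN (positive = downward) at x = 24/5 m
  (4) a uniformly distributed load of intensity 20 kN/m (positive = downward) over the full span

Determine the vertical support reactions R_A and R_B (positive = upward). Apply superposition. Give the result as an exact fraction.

Load 1 — triangular load w₀=-2 kN/m (0→w₀ over full span):
  R_A = w₀L/6 = (-2)·8/6 = -8/3 kN
  R_B = w₀L/3 = (-2)·8/3 = -16/3 kN
Load 2 — point force P=4 kN at a=2 m (b=L-a=6):
  R_A = Pb/L = 4·6/8 = 3 kN
  R_B = Pa/L = 4·2/8 = 1 kN
Load 3 — point force P=4 kN at a=24/5 m (b=L-a=16/5):
  R_A = Pb/L = 4·(16/5)/8 = 8/5 kN
  R_B = Pa/L = 4·(24/5)/8 = 12/5 kN
Load 4 — uniform load w=20 kN/m over full span:
  R_A = wL/2 = 20·8/2 = 80 kN
  R_B = wL/2 = 20·8/2 = 80 kN
Superposition: R_A = 1229/15 kN, R_B = 1171/15 kN

R_A = 1229/15 kN, R_B = 1171/15 kN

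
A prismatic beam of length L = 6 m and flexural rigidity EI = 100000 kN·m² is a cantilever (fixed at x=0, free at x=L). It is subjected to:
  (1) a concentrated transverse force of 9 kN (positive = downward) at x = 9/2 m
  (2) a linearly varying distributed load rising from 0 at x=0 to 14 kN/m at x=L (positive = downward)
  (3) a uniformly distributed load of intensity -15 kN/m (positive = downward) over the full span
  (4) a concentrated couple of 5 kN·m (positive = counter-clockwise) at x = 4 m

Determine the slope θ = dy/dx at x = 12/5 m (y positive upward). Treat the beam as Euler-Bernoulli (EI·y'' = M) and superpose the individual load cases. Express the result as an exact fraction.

Load 1 — point force P=9 kN at a=9/2 m (b=L-a=3/2):
  θ_1 = -Px(2a-x)/(2EI)  [x≤a] = -9·(12/5)·(2·(9/2)-(12/5))/(2·100000) = -891/1250000 rad
Load 2 — triangular load w₀=14 kN/m (0→w₀ over full span):
  θ_2 = (w₀Lx²/4-w₀L²x/3-w₀x⁴/(24L))/EI = (14·6·(12/5)²/4-14·6²·(12/5)/3-14·(12/5)⁴/(24·6))/100000 = -11151/3906250 rad
Load 3 — uniform load w=-15 kN/m over full span:
  θ_3 = -wx(x²-3Lx+3L²)/(6EI) = -(-15)·(12/5)·((12/5)²-3·6·(12/5)+3·6²)/(6·100000) = 1323/312500 rad
Load 4 — applied couple M₀=5 kN·m at a=4 m (b=L-a=2):
  θ_4 = M₀x/EI  [x≤a] = 5·(12/5)/100000 = 3/25000 rad
Superposition: θ = Σ θ_i = 24567/31250000 rad ≈ 0.000786 rad

θ(12/5) = 24567/31250000 rad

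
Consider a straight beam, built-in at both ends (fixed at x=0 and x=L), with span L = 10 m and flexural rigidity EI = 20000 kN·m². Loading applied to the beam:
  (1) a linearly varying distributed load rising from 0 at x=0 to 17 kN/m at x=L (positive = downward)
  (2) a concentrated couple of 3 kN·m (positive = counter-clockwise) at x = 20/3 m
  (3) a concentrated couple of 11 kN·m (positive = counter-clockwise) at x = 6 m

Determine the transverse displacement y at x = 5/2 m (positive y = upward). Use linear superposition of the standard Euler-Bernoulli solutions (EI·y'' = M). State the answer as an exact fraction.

Load 1 — triangular load w₀=17 kN/m (0→w₀ over full span):
  y_1 = -w₀x²(L-x)²(x+2L)/(120LEI) = -17·(5/2)²·(10-(5/2))²·((5/2)+2·10)/(120·10·20000) = -459/81920 m
Load 2 — applied couple M₀=3 kN·m at a=20/3 m (b=L-a=10/3):
  y_2 = (R_Ax³/6 - M_Ax²/2)/EI  [x≤a] with R_A=2/5, M_A=1 = ((2/5)·(5/2)³/6 - 1·(5/2)²/2)/20000 = -1/9600 m
Load 3 — applied couple M₀=11 kN·m at a=6 m (b=L-a=4):
  y_3 = (R_Ax³/6 - M_Ax²/2)/EI  [x≤a] with R_A=198/125, M_A=88/25 = ((198/125)·(5/2)³/6 - (88/25)·(5/2)²/2)/20000 = -11/32000 m
Superposition: y = Σ y_i = -37177/6144000 m ≈ -0.006051 m

y(5/2) = -37177/6144000 m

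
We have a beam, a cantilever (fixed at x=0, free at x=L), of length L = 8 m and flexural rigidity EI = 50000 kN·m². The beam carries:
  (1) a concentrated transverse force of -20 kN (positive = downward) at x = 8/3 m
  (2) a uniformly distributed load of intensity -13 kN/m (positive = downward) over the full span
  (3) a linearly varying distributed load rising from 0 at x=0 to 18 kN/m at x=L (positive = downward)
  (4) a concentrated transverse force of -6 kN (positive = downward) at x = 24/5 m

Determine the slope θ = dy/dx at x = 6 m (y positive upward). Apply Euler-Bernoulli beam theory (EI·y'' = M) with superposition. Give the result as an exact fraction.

Load 1 — point force P=-20 kN at a=8/3 m (b=L-a=16/3):
  θ_1 = -Pa²/(2EI)  [x>a] = -(-20)·(8/3)²/(2·50000) = 8/5625 rad
Load 2 — uniform load w=-13 kN/m over full span:
  θ_2 = -wx(x²-3Lx+3L²)/(6EI) = -(-13)·6·(6²-3·8·6+3·8²)/(6·50000) = 273/12500 rad
Load 3 — triangular load w₀=18 kN/m (0→w₀ over full span):
  θ_3 = (w₀Lx²/4-w₀L²x/3-w₀x⁴/(24L))/EI = (18·8·6²/4-18·8²·6/3-18·6⁴/(24·8))/50000 = -2259/100000 rad
Load 4 — point force P=-6 kN at a=24/5 m (b=L-a=16/5):
  θ_4 = -Pa²/(2EI)  [x>a] = -(-6)·(24/5)²/(2·50000) = 108/78125 rad
Superposition: θ = Σ θ_i = 46229/22500000 rad ≈ 0.002055 rad

θ(6) = 46229/22500000 rad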